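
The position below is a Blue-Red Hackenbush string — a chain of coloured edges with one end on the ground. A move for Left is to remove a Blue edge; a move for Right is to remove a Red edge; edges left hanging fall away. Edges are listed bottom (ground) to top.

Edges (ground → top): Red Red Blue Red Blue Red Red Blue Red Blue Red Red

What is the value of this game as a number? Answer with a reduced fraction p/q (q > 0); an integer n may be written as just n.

-1751/1024

R: Left { · }, Right { 0 } → simplest -1
RR: Left { · }, Right { -1; 0 } → simplest -2
RRB: Left { -2 }, Right { -1; 0 } → simplest -3/2
RRBR: Left { -2 }, Right { -3/2; -1; 0 } → simplest -7/4
RRBRB: Left { -2; -7/4 }, Right { -3/2; -1; 0 } → simplest -13/8
RRBRBR: Left { -2; -7/4 }, Right { -13/8; -3/2; -1; 0 } → simplest -27/16
RRBRBRR: Left { -2; -7/4 }, Right { -27/16; -13/8; -3/2; -1; 0 } → simplest -55/32
RRBRBRRB: Left { -2; -7/4; -55/32 }, Right { -27/16; -13/8; -3/2; -1; 0 } → simplest -109/64
RRBRBRRBR: Left { -2; -7/4; -55/32 }, Right { -109/64; -27/16; -13/8; -3/2; -1; 0 } → simplest -219/128
RRBRBRRBRB: Left { -2; -7/4; -55/32; -219/128 }, Right { -109/64; -27/16; -13/8; -3/2; -1; 0 } → simplest -437/256
RRBRBRRBRBR: Left { -2; -7/4; -55/32; -219/128 }, Right { -437/256; -109/64; -27/16; -13/8; -3/2; -1; 0 } → simplest -875/512
RRBRBRRBRBRR: Left { -2; -7/4; -55/32; -219/128 }, Right { -875/512; -437/256; -109/64; -27/16; -13/8; -3/2; -1; 0 } → simplest -1751/1024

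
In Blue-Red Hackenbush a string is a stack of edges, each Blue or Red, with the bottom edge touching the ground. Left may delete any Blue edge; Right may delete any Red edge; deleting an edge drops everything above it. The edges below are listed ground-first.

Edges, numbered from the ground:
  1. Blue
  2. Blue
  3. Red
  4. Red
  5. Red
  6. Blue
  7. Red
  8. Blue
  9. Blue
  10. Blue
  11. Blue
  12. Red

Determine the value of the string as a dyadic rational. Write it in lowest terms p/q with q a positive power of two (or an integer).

Recurse on prefixes of the 12-edge string Blue Blue Red Red Red Blue Red Blue Blue Blue Blue Red:
v(B) = { 0 |  } so 1
v(BB) = { 0 1 |  } so 2
v(BBR) = { 0 1 | 2 } so 3/2
v(BBRR) = { 0 1 | 3/2 2 } so 5/4
v(BBRRR) = { 0 1 | 5/4 3/2 2 } so 9/8
v(BBRRRB) = { 0 1 9/8 | 5/4 3/2 2 } so 19/16
v(BBRRRBR) = { 0 1 9/8 | 19/16 5/4 3/2 2 } so 37/32
v(BBRRRBRB) = { 0 1 9/8 37/32 | 19/16 5/4 3/2 2 } so 75/64
v(BBRRRBRBB) = { 0 1 9/8 37/32 75/64 | 19/16 5/4 3/2 2 } so 151/128
v(BBRRRBRBBB) = { 0 1 9/8 37/32 75/64 151/128 | 19/16 5/4 3/2 2 } so 303/256
v(BBRRRBRBBBB) = { 0 1 9/8 37/32 75/64 151/128 303/256 | 19/16 5/4 3/2 2 } so 607/512
v(BBRRRBRBBBBR) = { 0 1 9/8 37/32 75/64 151/128 303/256 | 607/512 19/16 5/4 3/2 2 } so 1213/1024

1213/1024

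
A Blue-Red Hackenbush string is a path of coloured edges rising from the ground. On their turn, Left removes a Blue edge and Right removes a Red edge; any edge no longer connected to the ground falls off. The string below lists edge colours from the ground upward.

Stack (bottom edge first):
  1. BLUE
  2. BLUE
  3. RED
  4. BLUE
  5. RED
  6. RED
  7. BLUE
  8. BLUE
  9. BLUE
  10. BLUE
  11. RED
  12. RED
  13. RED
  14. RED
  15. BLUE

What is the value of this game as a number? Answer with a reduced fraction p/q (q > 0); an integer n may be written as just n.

1 of 15 · B · max L 0 · min R +∞ => 1
2 of 15 · BB · max L 1 · min R +∞ => 2
3 of 15 · BBR · max L 1 · min R 2 => 3/2
4 of 15 · BBRB · max L 3/2 · min R 2 => 7/4
5 of 15 · BBRBR · max L 3/2 · min R 7/4 => 13/8
6 of 15 · BBRBRR · max L 3/2 · min R 13/8 => 25/16
7 of 15 · BBRBRRB · max L 25/16 · min R 13/8 => 51/32
8 of 15 · BBRBRRBB · max L 51/32 · min R 13/8 => 103/64
9 of 15 · BBRBRRBBB · max L 103/64 · min R 13/8 => 207/128
10 of 15 · BBRBRRBBBB · max L 207/128 · min R 13/8 => 415/256
11 of 15 · BBRBRRBBBBR · max L 207/128 · min R 415/256 => 829/512
12 of 15 · BBRBRRBBBBRR · max L 207/128 · min R 829/512 => 1657/1024
13 of 15 · BBRBRRBBBBRRR · max L 207/128 · min R 1657/1024 => 3313/2048
14 of 15 · BBRBRRBBBBRRRR · max L 207/128 · min R 3313/2048 => 6625/4096
15 of 15 · BBRBRRBBBBRRRRB · max L 6625/4096 · min R 3313/2048 => 13251/8192

13251/8192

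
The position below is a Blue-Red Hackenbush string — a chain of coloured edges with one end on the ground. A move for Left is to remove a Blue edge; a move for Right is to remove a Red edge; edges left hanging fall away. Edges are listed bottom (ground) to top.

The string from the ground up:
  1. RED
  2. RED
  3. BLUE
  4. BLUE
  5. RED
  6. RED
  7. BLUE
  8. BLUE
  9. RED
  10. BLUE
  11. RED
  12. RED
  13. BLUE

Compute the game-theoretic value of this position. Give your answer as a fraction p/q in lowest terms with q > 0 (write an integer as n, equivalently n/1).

-2861/2048

Recurse on prefixes of the 13-edge string RED RED BLUE BLUE RED RED BLUE BLUE RED BLUE RED RED BLUE:
val(R) = { none | 0 } = -1
val(RR) = { none | -1; 0 } = -2
val(RRB) = { -2 | -1; 0 } = -3/2
val(RRBB) = { -2; -3/2 | -1; 0 } = -5/4
val(RRBBR) = { -2; -3/2 | -5/4; -1; 0 } = -11/8
val(RRBBRR) = { -2; -3/2 | -11/8; -5/4; -1; 0 } = -23/16
val(RRBBRRB) = { -2; -3/2; -23/16 | -11/8; -5/4; -1; 0 } = -45/32
val(RRBBRRBB) = { -2; -3/2; -23/16; -45/32 | -11/8; -5/4; -1; 0 } = -89/64
val(RRBBRRBBR) = { -2; -3/2; -23/16; -45/32 | -89/64; -11/8; -5/4; -1; 0 } = -179/128
val(RRBBRRBBRB) = { -2; -3/2; -23/16; -45/32; -179/128 | -89/64; -11/8; -5/4; -1; 0 } = -357/256
val(RRBBRRBBRBR) = { -2; -3/2; -23/16; -45/32; -179/128 | -357/256; -89/64; -11/8; -5/4; -1; 0 } = -715/512
val(RRBBRRBBRBRR) = { -2; -3/2; -23/16; -45/32; -179/128 | -715/512; -357/256; -89/64; -11/8; -5/4; -1; 0 } = -1431/1024
val(RRBBRRBBRBRRB) = { -2; -3/2; -23/16; -45/32; -179/128; -1431/1024 | -715/512; -357/256; -89/64; -11/8; -5/4; -1; 0 } = -2861/2048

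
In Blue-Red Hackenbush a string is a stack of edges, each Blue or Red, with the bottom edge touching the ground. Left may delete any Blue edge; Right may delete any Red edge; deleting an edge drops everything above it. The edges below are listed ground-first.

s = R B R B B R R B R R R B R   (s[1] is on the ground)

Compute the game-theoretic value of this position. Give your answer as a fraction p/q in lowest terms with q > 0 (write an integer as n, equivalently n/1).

Build g(s[:k]) for k = 1..13, string s = R B R B B R R B R R R B R.
g_1 [R]  L=[—]  R=[0]  — -1
g_2 [RB]  L=[-1]  R=[0]  — -1/2
g_3 [RBR]  L=[-1]  R=[-1/2, 0]  — -3/4
g_4 [RBRB]  L=[-1, -3/4]  R=[-1/2, 0]  — -5/8
g_5 [RBRBB]  L=[-1, -3/4, -5/8]  R=[-1/2, 0]  — -9/16
g_6 [RBRBBR]  L=[-1, -3/4, -5/8]  R=[-9/16, -1/2, 0]  — -19/32
g_7 [RBRBBRR]  L=[-1, -3/4, -5/8]  R=[-19/32, -9/16, -1/2, 0]  — -39/64
g_8 [RBRBBRRB]  L=[-1, -3/4, -5/8, -39/64]  R=[-19/32, -9/16, -1/2, 0]  — -77/128
g_9 [RBRBBRRBR]  L=[-1, -3/4, -5/8, -39/64]  R=[-77/128, -19/32, -9/16, -1/2, 0]  — -155/256
g_10 [RBRBBRRBRR]  L=[-1, -3/4, -5/8, -39/64]  R=[-155/256, -77/128, -19/32, -9/16, -1/2, 0]  — -311/512
g_11 [RBRBBRRBRRR]  L=[-1, -3/4, -5/8, -39/64]  R=[-311/512, -155/256, -77/128, -19/32, -9/16, -1/2, 0]  — -623/1024
g_12 [RBRBBRRBRRRB]  L=[-1, -3/4, -5/8, -39/64, -623/1024]  R=[-311/512, -155/256, -77/128, -19/32, -9/16, -1/2, 0]  — -1245/2048
g_13 [RBRBBRRBRRRBR]  L=[-1, -3/4, -5/8, -39/64, -623/1024]  R=[-1245/2048, -311/512, -155/256, -77/128, -19/32, -9/16, -1/2, 0]  — -2491/4096

-2491/4096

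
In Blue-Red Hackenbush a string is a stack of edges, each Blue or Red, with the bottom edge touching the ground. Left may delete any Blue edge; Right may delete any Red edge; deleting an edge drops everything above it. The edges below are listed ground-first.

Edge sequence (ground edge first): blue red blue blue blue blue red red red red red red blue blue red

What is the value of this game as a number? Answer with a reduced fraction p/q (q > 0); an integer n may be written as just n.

15373/16384

1 of 15 · b · max L 0 · min R +∞ so 1
2 of 15 · br · max L 0 · min R 1 so 1/2
3 of 15 · brb · max L 1/2 · min R 1 so 3/4
4 of 15 · brbb · max L 3/4 · min R 1 so 7/8
5 of 15 · brbbb · max L 7/8 · min R 1 so 15/16
6 of 15 · brbbbb · max L 15/16 · min R 1 so 31/32
7 of 15 · brbbbbr · max L 15/16 · min R 31/32 so 61/64
8 of 15 · brbbbbrr · max L 15/16 · min R 61/64 so 121/128
9 of 15 · brbbbbrrr · max L 15/16 · min R 121/128 so 241/256
10 of 15 · brbbbbrrrr · max L 15/16 · min R 241/256 so 481/512
11 of 15 · brbbbbrrrrr · max L 15/16 · min R 481/512 so 961/1024
12 of 15 · brbbbbrrrrrr · max L 15/16 · min R 961/1024 so 1921/2048
13 of 15 · brbbbbrrrrrrb · max L 1921/2048 · min R 961/1024 so 3843/4096
14 of 15 · brbbbbrrrrrrbb · max L 3843/4096 · min R 961/1024 so 7687/8192
15 of 15 · brbbbbrrrrrrbbr · max L 3843/4096 · min R 7687/8192 so 15373/16384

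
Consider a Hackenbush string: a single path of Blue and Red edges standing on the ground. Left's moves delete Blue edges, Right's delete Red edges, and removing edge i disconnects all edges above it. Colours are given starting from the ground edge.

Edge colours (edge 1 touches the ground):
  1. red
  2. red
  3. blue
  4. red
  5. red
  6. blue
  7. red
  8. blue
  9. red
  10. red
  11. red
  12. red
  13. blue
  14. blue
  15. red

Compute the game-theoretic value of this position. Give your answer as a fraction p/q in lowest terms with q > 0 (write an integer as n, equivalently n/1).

-15091/8192

r: Left { — }, Right { 0 } gives simplest -1
rr: Left { — }, Right { -1 0 } gives simplest -2
rrb: Left { -2 }, Right { -1 0 } gives simplest -3/2
rrbr: Left { -2 }, Right { -3/2 -1 0 } gives simplest -7/4
rrbrr: Left { -2 }, Right { -7/4 -3/2 -1 0 } gives simplest -15/8
rrbrrb: Left { -2 -15/8 }, Right { -7/4 -3/2 -1 0 } gives simplest -29/16
rrbrrbr: Left { -2 -15/8 }, Right { -29/16 -7/4 -3/2 -1 0 } gives simplest -59/32
rrbrrbrb: Left { -2 -15/8 -59/32 }, Right { -29/16 -7/4 -3/2 -1 0 } gives simplest -117/64
rrbrrbrbr: Left { -2 -15/8 -59/32 }, Right { -117/64 -29/16 -7/4 -3/2 -1 0 } gives simplest -235/128
rrbrrbrbrr: Left { -2 -15/8 -59/32 }, Right { -235/128 -117/64 -29/16 -7/4 -3/2 -1 0 } gives simplest -471/256
rrbrrbrbrrr: Left { -2 -15/8 -59/32 }, Right { -471/256 -235/128 -117/64 -29/16 -7/4 -3/2 -1 0 } gives simplest -943/512
rrbrrbrbrrrr: Left { -2 -15/8 -59/32 }, Right { -943/512 -471/256 -235/128 -117/64 -29/16 -7/4 -3/2 -1 0 } gives simplest -1887/1024
rrbrrbrbrrrrb: Left { -2 -15/8 -59/32 -1887/1024 }, Right { -943/512 -471/256 -235/128 -117/64 -29/16 -7/4 -3/2 -1 0 } gives simplest -3773/2048
rrbrrbrbrrrrbb: Left { -2 -15/8 -59/32 -1887/1024 -3773/2048 }, Right { -943/512 -471/256 -235/128 -117/64 -29/16 -7/4 -3/2 -1 0 } gives simplest -7545/4096
rrbrrbrbrrrrbbr: Left { -2 -15/8 -59/32 -1887/1024 -3773/2048 }, Right { -7545/4096 -943/512 -471/256 -235/128 -117/64 -29/16 -7/4 -3/2 -1 0 } gives simplest -15091/8192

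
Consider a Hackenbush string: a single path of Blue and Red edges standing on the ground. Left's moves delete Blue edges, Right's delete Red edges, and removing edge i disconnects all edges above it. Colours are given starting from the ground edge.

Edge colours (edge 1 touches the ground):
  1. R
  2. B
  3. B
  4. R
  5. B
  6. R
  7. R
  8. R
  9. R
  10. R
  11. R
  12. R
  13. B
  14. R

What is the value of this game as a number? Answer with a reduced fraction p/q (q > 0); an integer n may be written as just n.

step 1: add R to get R; options L={ · } R={ 0 } ⇒ -1
step 2: add B to get RB; options L={ -1 } R={ 0 } ⇒ -1/2
step 3: add B to get RBB; options L={ -1, -1/2 } R={ 0 } ⇒ -1/4
step 4: add R to get RBBR; options L={ -1, -1/2 } R={ -1/4, 0 } ⇒ -3/8
step 5: add B to get RBBRB; options L={ -1, -1/2, -3/8 } R={ -1/4, 0 } ⇒ -5/16
step 6: add R to get RBBRBR; options L={ -1, -1/2, -3/8 } R={ -5/16, -1/4, 0 } ⇒ -11/32
step 7: add R to get RBBRBRR; options L={ -1, -1/2, -3/8 } R={ -11/32, -5/16, -1/4, 0 } ⇒ -23/64
step 8: add R to get RBBRBRRR; options L={ -1, -1/2, -3/8 } R={ -23/64, -11/32, -5/16, -1/4, 0 } ⇒ -47/128
step 9: add R to get RBBRBRRRR; options L={ -1, -1/2, -3/8 } R={ -47/128, -23/64, -11/32, -5/16, -1/4, 0 } ⇒ -95/256
step 10: add R to get RBBRBRRRRR; options L={ -1, -1/2, -3/8 } R={ -95/256, -47/128, -23/64, -11/32, -5/16, -1/4, 0 } ⇒ -191/512
step 11: add R to get RBBRBRRRRRR; options L={ -1, -1/2, -3/8 } R={ -191/512, -95/256, -47/128, -23/64, -11/32, -5/16, -1/4, 0 } ⇒ -383/1024
step 12: add R to get RBBRBRRRRRRR; options L={ -1, -1/2, -3/8 } R={ -383/1024, -191/512, -95/256, -47/128, -23/64, -11/32, -5/16, -1/4, 0 } ⇒ -767/2048
step 13: add B to get RBBRBRRRRRRRB; options L={ -1, -1/2, -3/8, -767/2048 } R={ -383/1024, -191/512, -95/256, -47/128, -23/64, -11/32, -5/16, -1/4, 0 } ⇒ -1533/4096
step 14: add R to get RBBRBRRRRRRRBR; options L={ -1, -1/2, -3/8, -767/2048 } R={ -1533/4096, -383/1024, -191/512, -95/256, -47/128, -23/64, -11/32, -5/16, -1/4, 0 } ⇒ -3067/8192

-3067/8192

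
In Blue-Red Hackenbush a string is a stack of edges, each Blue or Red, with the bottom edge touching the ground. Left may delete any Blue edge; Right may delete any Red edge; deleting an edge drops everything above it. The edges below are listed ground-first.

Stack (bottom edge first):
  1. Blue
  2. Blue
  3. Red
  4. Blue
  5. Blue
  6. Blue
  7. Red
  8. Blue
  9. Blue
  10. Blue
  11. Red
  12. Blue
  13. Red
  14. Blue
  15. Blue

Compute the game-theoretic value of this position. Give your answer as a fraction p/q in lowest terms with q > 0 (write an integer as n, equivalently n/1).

B: Left { 0 }, Right { · } = simplest 1
BB: Left { 0 1 }, Right { · } = simplest 2
BBR: Left { 0 1 }, Right { 2 } = simplest 3/2
BBRB: Left { 0 1 3/2 }, Right { 2 } = simplest 7/4
BBRBB: Left { 0 1 3/2 7/4 }, Right { 2 } = simplest 15/8
BBRBBB: Left { 0 1 3/2 7/4 15/8 }, Right { 2 } = simplest 31/16
BBRBBBR: Left { 0 1 3/2 7/4 15/8 }, Right { 31/16 2 } = simplest 61/32
BBRBBBRB: Left { 0 1 3/2 7/4 15/8 61/32 }, Right { 31/16 2 } = simplest 123/64
BBRBBBRBB: Left { 0 1 3/2 7/4 15/8 61/32 123/64 }, Right { 31/16 2 } = simplest 247/128
BBRBBBRBBB: Left { 0 1 3/2 7/4 15/8 61/32 123/64 247/128 }, Right { 31/16 2 } = simplest 495/256
BBRBBBRBBBR: Left { 0 1 3/2 7/4 15/8 61/32 123/64 247/128 }, Right { 495/256 31/16 2 } = simplest 989/512
BBRBBBRBBBRB: Left { 0 1 3/2 7/4 15/8 61/32 123/64 247/128 989/512 }, Right { 495/256 31/16 2 } = simplest 1979/1024
BBRBBBRBBBRBR: Left { 0 1 3/2 7/4 15/8 61/32 123/64 247/128 989/512 }, Right { 1979/1024 495/256 31/16 2 } = simplest 3957/2048
BBRBBBRBBBRBRB: Left { 0 1 3/2 7/4 15/8 61/32 123/64 247/128 989/512 3957/2048 }, Right { 1979/1024 495/256 31/16 2 } = simplest 7915/4096
BBRBBBRBBBRBRBB: Left { 0 1 3/2 7/4 15/8 61/32 123/64 247/128 989/512 3957/2048 7915/4096 }, Right { 1979/1024 495/256 31/16 2 } = simplest 15831/8192

15831/8192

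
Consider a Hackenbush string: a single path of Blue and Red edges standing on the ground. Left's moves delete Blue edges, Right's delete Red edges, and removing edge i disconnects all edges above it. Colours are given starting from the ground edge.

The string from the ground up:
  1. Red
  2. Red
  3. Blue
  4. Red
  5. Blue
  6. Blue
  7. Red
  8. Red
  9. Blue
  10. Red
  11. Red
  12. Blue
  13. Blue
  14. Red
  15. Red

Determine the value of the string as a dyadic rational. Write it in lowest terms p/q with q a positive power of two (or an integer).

Prefix values for Red Red Blue Red Blue Blue Red Red Blue Red Red Blue Blue Red Red via {L|R} + simplicity:
step 1: add Red to get R; options L={ none } R={ 0 } so -1
step 2: add Red to get RR; options L={ none } R={ -1; 0 } so -2
step 3: add Blue to get RRB; options L={ -2 } R={ -1; 0 } so -3/2
step 4: add Red to get RRBR; options L={ -2 } R={ -3/2; -1; 0 } so -7/4
step 5: add Blue to get RRBRB; options L={ -2; -7/4 } R={ -3/2; -1; 0 } so -13/8
step 6: add Blue to get RRBRBB; options L={ -2; -7/4; -13/8 } R={ -3/2; -1; 0 } so -25/16
step 7: add Red to get RRBRBBR; options L={ -2; -7/4; -13/8 } R={ -25/16; -3/2; -1; 0 } so -51/32
step 8: add Red to get RRBRBBRR; options L={ -2; -7/4; -13/8 } R={ -51/32; -25/16; -3/2; -1; 0 } so -103/64
step 9: add Blue to get RRBRBBRRB; options L={ -2; -7/4; -13/8; -103/64 } R={ -51/32; -25/16; -3/2; -1; 0 } so -205/128
step 10: add Red to get RRBRBBRRBR; options L={ -2; -7/4; -13/8; -103/64 } R={ -205/128; -51/32; -25/16; -3/2; -1; 0 } so -411/256
step 11: add Red to get RRBRBBRRBRR; options L={ -2; -7/4; -13/8; -103/64 } R={ -411/256; -205/128; -51/32; -25/16; -3/2; -1; 0 } so -823/512
step 12: add Blue to get RRBRBBRRBRRB; options L={ -2; -7/4; -13/8; -103/64; -823/512 } R={ -411/256; -205/128; -51/32; -25/16; -3/2; -1; 0 } so -1645/1024
step 13: add Blue to get RRBRBBRRBRRBB; options L={ -2; -7/4; -13/8; -103/64; -823/512; -1645/1024 } R={ -411/256; -205/128; -51/32; -25/16; -3/2; -1; 0 } so -3289/2048
step 14: add Red to get RRBRBBRRBRRBBR; options L={ -2; -7/4; -13/8; -103/64; -823/512; -1645/1024 } R={ -3289/2048; -411/256; -205/128; -51/32; -25/16; -3/2; -1; 0 } so -6579/4096
step 15: add Red to get RRBRBBRRBRRBBRR; options L={ -2; -7/4; -13/8; -103/64; -823/512; -1645/1024 } R={ -6579/4096; -3289/2048; -411/256; -205/128; -51/32; -25/16; -3/2; -1; 0 } so -13159/8192

-13159/8192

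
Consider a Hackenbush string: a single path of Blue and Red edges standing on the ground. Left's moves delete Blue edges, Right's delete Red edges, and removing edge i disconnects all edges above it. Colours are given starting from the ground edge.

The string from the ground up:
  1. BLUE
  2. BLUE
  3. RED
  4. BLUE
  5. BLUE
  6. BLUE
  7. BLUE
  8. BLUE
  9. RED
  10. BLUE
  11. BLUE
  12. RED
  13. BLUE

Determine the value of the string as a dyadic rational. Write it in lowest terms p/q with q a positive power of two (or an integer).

Recurse on prefixes of the 13-edge string BLUE BLUE RED BLUE BLUE BLUE BLUE BLUE RED BLUE BLUE RED BLUE:
g(B) = { 0 | (no moves) } gives 1
g(BB) = { 0,1 | (no moves) } gives 2
g(BBR) = { 0,1 | 2 } gives 3/2
g(BBRB) = { 0,1,3/2 | 2 } gives 7/4
g(BBRBB) = { 0,1,3/2,7/4 | 2 } gives 15/8
g(BBRBBB) = { 0,1,3/2,7/4,15/8 | 2 } gives 31/16
g(BBRBBBB) = { 0,1,3/2,7/4,15/8,31/16 | 2 } gives 63/32
g(BBRBBBBB) = { 0,1,3/2,7/4,15/8,31/16,63/32 | 2 } gives 127/64
g(BBRBBBBBR) = { 0,1,3/2,7/4,15/8,31/16,63/32 | 127/64,2 } gives 253/128
g(BBRBBBBBRB) = { 0,1,3/2,7/4,15/8,31/16,63/32,253/128 | 127/64,2 } gives 507/256
g(BBRBBBBBRBB) = { 0,1,3/2,7/4,15/8,31/16,63/32,253/128,507/256 | 127/64,2 } gives 1015/512
g(BBRBBBBBRBBR) = { 0,1,3/2,7/4,15/8,31/16,63/32,253/128,507/256 | 1015/512,127/64,2 } gives 2029/1024
g(BBRBBBBBRBBRB) = { 0,1,3/2,7/4,15/8,31/16,63/32,253/128,507/256,2029/1024 | 1015/512,127/64,2 } gives 4059/2048

4059/2048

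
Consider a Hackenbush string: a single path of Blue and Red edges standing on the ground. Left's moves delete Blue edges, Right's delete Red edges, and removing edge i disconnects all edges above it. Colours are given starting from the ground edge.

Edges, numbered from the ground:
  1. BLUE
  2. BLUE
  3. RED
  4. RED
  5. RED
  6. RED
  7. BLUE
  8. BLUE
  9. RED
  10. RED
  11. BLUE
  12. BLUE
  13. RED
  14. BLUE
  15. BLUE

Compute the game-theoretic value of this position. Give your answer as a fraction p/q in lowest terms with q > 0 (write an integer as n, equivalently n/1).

9015/8192

g(B) = { 0 | (no moves) } = 1
g(BB) = { 0, 1 | (no moves) } = 2
g(BBR) = { 0, 1 | 2 } = 3/2
g(BBRR) = { 0, 1 | 3/2, 2 } = 5/4
g(BBRRR) = { 0, 1 | 5/4, 3/2, 2 } = 9/8
g(BBRRRR) = { 0, 1 | 9/8, 5/4, 3/2, 2 } = 17/16
g(BBRRRRB) = { 0, 1, 17/16 | 9/8, 5/4, 3/2, 2 } = 35/32
g(BBRRRRBB) = { 0, 1, 17/16, 35/32 | 9/8, 5/4, 3/2, 2 } = 71/64
g(BBRRRRBBR) = { 0, 1, 17/16, 35/32 | 71/64, 9/8, 5/4, 3/2, 2 } = 141/128
g(BBRRRRBBRR) = { 0, 1, 17/16, 35/32 | 141/128, 71/64, 9/8, 5/4, 3/2, 2 } = 281/256
g(BBRRRRBBRRB) = { 0, 1, 17/16, 35/32, 281/256 | 141/128, 71/64, 9/8, 5/4, 3/2, 2 } = 563/512
g(BBRRRRBBRRBB) = { 0, 1, 17/16, 35/32, 281/256, 563/512 | 141/128, 71/64, 9/8, 5/4, 3/2, 2 } = 1127/1024
g(BBRRRRBBRRBBR) = { 0, 1, 17/16, 35/32, 281/256, 563/512 | 1127/1024, 141/128, 71/64, 9/8, 5/4, 3/2, 2 } = 2253/2048
g(BBRRRRBBRRBBRB) = { 0, 1, 17/16, 35/32, 281/256, 563/512, 2253/2048 | 1127/1024, 141/128, 71/64, 9/8, 5/4, 3/2, 2 } = 4507/4096
g(BBRRRRBBRRBBRBB) = { 0, 1, 17/16, 35/32, 281/256, 563/512, 2253/2048, 4507/4096 | 1127/1024, 141/128, 71/64, 9/8, 5/4, 3/2, 2 } = 9015/8192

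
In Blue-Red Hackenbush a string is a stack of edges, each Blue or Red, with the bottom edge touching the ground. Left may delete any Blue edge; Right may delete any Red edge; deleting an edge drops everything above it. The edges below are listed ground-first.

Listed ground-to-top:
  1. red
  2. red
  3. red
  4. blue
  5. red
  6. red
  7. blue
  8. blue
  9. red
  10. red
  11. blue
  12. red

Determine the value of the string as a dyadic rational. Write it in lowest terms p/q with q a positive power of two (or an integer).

-1435/512

Prefix values for red red red blue red red blue blue red red blue red via {L|R} + simplicity:
r: Left { · }, Right { 0 } so simplest -1
rr: Left { · }, Right { -1 0 } so simplest -2
rrr: Left { · }, Right { -2 -1 0 } so simplest -3
rrrb: Left { -3 }, Right { -2 -1 0 } so simplest -5/2
rrrbr: Left { -3 }, Right { -5/2 -2 -1 0 } so simplest -11/4
rrrbrr: Left { -3 }, Right { -11/4 -5/2 -2 -1 0 } so simplest -23/8
rrrbrrb: Left { -3 -23/8 }, Right { -11/4 -5/2 -2 -1 0 } so simplest -45/16
rrrbrrbb: Left { -3 -23/8 -45/16 }, Right { -11/4 -5/2 -2 -1 0 } so simplest -89/32
rrrbrrbbr: Left { -3 -23/8 -45/16 }, Right { -89/32 -11/4 -5/2 -2 -1 0 } so simplest -179/64
rrrbrrbbrr: Left { -3 -23/8 -45/16 }, Right { -179/64 -89/32 -11/4 -5/2 -2 -1 0 } so simplest -359/128
rrrbrrbbrrb: Left { -3 -23/8 -45/16 -359/128 }, Right { -179/64 -89/32 -11/4 -5/2 -2 -1 0 } so simplest -717/256
rrrbrrbbrrbr: Left { -3 -23/8 -45/16 -359/128 }, Right { -717/256 -179/64 -89/32 -11/4 -5/2 -2 -1 0 } so simplest -1435/512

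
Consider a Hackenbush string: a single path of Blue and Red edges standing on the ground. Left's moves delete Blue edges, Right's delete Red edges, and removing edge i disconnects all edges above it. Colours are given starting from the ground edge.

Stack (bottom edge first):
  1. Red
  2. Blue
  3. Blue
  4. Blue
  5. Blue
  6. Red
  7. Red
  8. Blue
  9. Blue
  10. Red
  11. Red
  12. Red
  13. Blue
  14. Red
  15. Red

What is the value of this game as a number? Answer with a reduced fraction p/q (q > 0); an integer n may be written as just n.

Prefix values for Red Blue Blue Blue Blue Red Red Blue Blue Red Red Red Blue Red Red via {L|R} + simplicity:
R: Left { none }, Right { 0 } so simplest -1
RB: Left { -1 }, Right { 0 } so simplest -1/2
RBB: Left { -1,-1/2 }, Right { 0 } so simplest -1/4
RBBB: Left { -1,-1/2,-1/4 }, Right { 0 } so simplest -1/8
RBBBB: Left { -1,-1/2,-1/4,-1/8 }, Right { 0 } so simplest -1/16
RBBBBR: Left { -1,-1/2,-1/4,-1/8 }, Right { -1/16,0 } so simplest -3/32
RBBBBRR: Left { -1,-1/2,-1/4,-1/8 }, Right { -3/32,-1/16,0 } so simplest -7/64
RBBBBRRB: Left { -1,-1/2,-1/4,-1/8,-7/64 }, Right { -3/32,-1/16,0 } so simplest -13/128
RBBBBRRBB: Left { -1,-1/2,-1/4,-1/8,-7/64,-13/128 }, Right { -3/32,-1/16,0 } so simplest -25/256
RBBBBRRBBR: Left { -1,-1/2,-1/4,-1/8,-7/64,-13/128 }, Right { -25/256,-3/32,-1/16,0 } so simplest -51/512
RBBBBRRBBRR: Left { -1,-1/2,-1/4,-1/8,-7/64,-13/128 }, Right { -51/512,-25/256,-3/32,-1/16,0 } so simplest -103/1024
RBBBBRRBBRRR: Left { -1,-1/2,-1/4,-1/8,-7/64,-13/128 }, Right { -103/1024,-51/512,-25/256,-3/32,-1/16,0 } so simplest -207/2048
RBBBBRRBBRRRB: Left { -1,-1/2,-1/4,-1/8,-7/64,-13/128,-207/2048 }, Right { -103/1024,-51/512,-25/256,-3/32,-1/16,0 } so simplest -413/4096
RBBBBRRBBRRRBR: Left { -1,-1/2,-1/4,-1/8,-7/64,-13/128,-207/2048 }, Right { -413/4096,-103/1024,-51/512,-25/256,-3/32,-1/16,0 } so simplest -827/8192
RBBBBRRBBRRRBRR: Left { -1,-1/2,-1/4,-1/8,-7/64,-13/128,-207/2048 }, Right { -827/8192,-413/4096,-103/1024,-51/512,-25/256,-3/32,-1/16,0 } so simplest -1655/16384

-1655/16384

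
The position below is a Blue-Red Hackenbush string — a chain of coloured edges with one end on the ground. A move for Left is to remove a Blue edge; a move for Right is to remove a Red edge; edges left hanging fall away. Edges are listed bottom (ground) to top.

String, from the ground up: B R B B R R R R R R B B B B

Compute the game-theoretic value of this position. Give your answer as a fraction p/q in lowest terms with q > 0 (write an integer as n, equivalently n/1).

Build v(s[:k]) for k = 1..14, string s = B R B B R R R R R R B B B B.
step 1: add B to get B; options L={ 0 } R={ · } = 1
step 2: add R to get BR; options L={ 0 } R={ 1 } = 1/2
step 3: add B to get BRB; options L={ 0,1/2 } R={ 1 } = 3/4
step 4: add B to get BRBB; options L={ 0,1/2,3/4 } R={ 1 } = 7/8
step 5: add R to get BRBBR; options L={ 0,1/2,3/4 } R={ 7/8,1 } = 13/16
step 6: add R to get BRBBRR; options L={ 0,1/2,3/4 } R={ 13/16,7/8,1 } = 25/32
step 7: add R to get BRBBRRR; options L={ 0,1/2,3/4 } R={ 25/32,13/16,7/8,1 } = 49/64
step 8: add R to get BRBBRRRR; options L={ 0,1/2,3/4 } R={ 49/64,25/32,13/16,7/8,1 } = 97/128
step 9: add R to get BRBBRRRRR; options L={ 0,1/2,3/4 } R={ 97/128,49/64,25/32,13/16,7/8,1 } = 193/256
step 10: add R to get BRBBRRRRRR; options L={ 0,1/2,3/4 } R={ 193/256,97/128,49/64,25/32,13/16,7/8,1 } = 385/512
step 11: add B to get BRBBRRRRRRB; options L={ 0,1/2,3/4,385/512 } R={ 193/256,97/128,49/64,25/32,13/16,7/8,1 } = 771/1024
step 12: add B to get BRBBRRRRRRBB; options L={ 0,1/2,3/4,385/512,771/1024 } R={ 193/256,97/128,49/64,25/32,13/16,7/8,1 } = 1543/2048
step 13: add B to get BRBBRRRRRRBBB; options L={ 0,1/2,3/4,385/512,771/1024,1543/2048 } R={ 193/256,97/128,49/64,25/32,13/16,7/8,1 } = 3087/4096
step 14: add B to get BRBBRRRRRRBBBB; options L={ 0,1/2,3/4,385/512,771/1024,1543/2048,3087/4096 } R={ 193/256,97/128,49/64,25/32,13/16,7/8,1 } = 6175/8192

6175/8192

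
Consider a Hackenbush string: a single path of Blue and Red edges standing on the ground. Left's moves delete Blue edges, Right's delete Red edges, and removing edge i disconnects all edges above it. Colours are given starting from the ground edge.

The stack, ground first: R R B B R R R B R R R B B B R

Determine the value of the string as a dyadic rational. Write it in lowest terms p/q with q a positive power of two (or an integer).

value(R) = { — | 0 } → -1
value(RR) = { — | -1, 0 } → -2
value(RRB) = { -2 | -1, 0 } → -3/2
value(RRBB) = { -2, -3/2 | -1, 0 } → -5/4
value(RRBBR) = { -2, -3/2 | -5/4, -1, 0 } → -11/8
value(RRBBRR) = { -2, -3/2 | -11/8, -5/4, -1, 0 } → -23/16
value(RRBBRRR) = { -2, -3/2 | -23/16, -11/8, -5/4, -1, 0 } → -47/32
value(RRBBRRRB) = { -2, -3/2, -47/32 | -23/16, -11/8, -5/4, -1, 0 } → -93/64
value(RRBBRRRBR) = { -2, -3/2, -47/32 | -93/64, -23/16, -11/8, -5/4, -1, 0 } → -187/128
value(RRBBRRRBRR) = { -2, -3/2, -47/32 | -187/128, -93/64, -23/16, -11/8, -5/4, -1, 0 } → -375/256
value(RRBBRRRBRRR) = { -2, -3/2, -47/32 | -375/256, -187/128, -93/64, -23/16, -11/8, -5/4, -1, 0 } → -751/512
value(RRBBRRRBRRRB) = { -2, -3/2, -47/32, -751/512 | -375/256, -187/128, -93/64, -23/16, -11/8, -5/4, -1, 0 } → -1501/1024
value(RRBBRRRBRRRBB) = { -2, -3/2, -47/32, -751/512, -1501/1024 | -375/256, -187/128, -93/64, -23/16, -11/8, -5/4, -1, 0 } → -3001/2048
value(RRBBRRRBRRRBBB) = { -2, -3/2, -47/32, -751/512, -1501/1024, -3001/2048 | -375/256, -187/128, -93/64, -23/16, -11/8, -5/4, -1, 0 } → -6001/4096
value(RRBBRRRBRRRBBBR) = { -2, -3/2, -47/32, -751/512, -1501/1024, -3001/2048 | -6001/4096, -375/256, -187/128, -93/64, -23/16, -11/8, -5/4, -1, 0 } → -12003/8192

-12003/8192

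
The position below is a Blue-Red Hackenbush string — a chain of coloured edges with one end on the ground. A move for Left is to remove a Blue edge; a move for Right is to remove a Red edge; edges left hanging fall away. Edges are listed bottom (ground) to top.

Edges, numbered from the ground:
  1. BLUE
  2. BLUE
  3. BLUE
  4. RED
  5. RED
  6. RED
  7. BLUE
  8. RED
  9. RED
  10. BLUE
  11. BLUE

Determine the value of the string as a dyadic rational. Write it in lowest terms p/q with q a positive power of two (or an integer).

v_1 [B]  L=[0]  R=[none]  ⇒ 1
v_2 [BB]  L=[0, 1]  R=[none]  ⇒ 2
v_3 [BBB]  L=[0, 1, 2]  R=[none]  ⇒ 3
v_4 [BBBR]  L=[0, 1, 2]  R=[3]  ⇒ 5/2
v_5 [BBBRR]  L=[0, 1, 2]  R=[5/2, 3]  ⇒ 9/4
v_6 [BBBRRR]  L=[0, 1, 2]  R=[9/4, 5/2, 3]  ⇒ 17/8
v_7 [BBBRRRB]  L=[0, 1, 2, 17/8]  R=[9/4, 5/2, 3]  ⇒ 35/16
v_8 [BBBRRRBR]  L=[0, 1, 2, 17/8]  R=[35/16, 9/4, 5/2, 3]  ⇒ 69/32
v_9 [BBBRRRBRR]  L=[0, 1, 2, 17/8]  R=[69/32, 35/16, 9/4, 5/2, 3]  ⇒ 137/64
v_10 [BBBRRRBRRB]  L=[0, 1, 2, 17/8, 137/64]  R=[69/32, 35/16, 9/4, 5/2, 3]  ⇒ 275/128
v_11 [BBBRRRBRRBB]  L=[0, 1, 2, 17/8, 137/64, 275/128]  R=[69/32, 35/16, 9/4, 5/2, 3]  ⇒ 551/256

551/256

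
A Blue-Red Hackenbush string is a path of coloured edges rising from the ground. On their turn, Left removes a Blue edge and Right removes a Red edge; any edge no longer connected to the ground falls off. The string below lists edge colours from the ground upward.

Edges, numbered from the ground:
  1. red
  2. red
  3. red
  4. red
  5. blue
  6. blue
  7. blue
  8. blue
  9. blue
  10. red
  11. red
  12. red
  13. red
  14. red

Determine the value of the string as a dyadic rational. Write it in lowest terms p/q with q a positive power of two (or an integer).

G(r) = { (no moves) | 0 } so -1
G(rr) = { (no moves) | -1, 0 } so -2
G(rrr) = { (no moves) | -2, -1, 0 } so -3
G(rrrr) = { (no moves) | -3, -2, -1, 0 } so -4
G(rrrrb) = { -4 | -3, -2, -1, 0 } so -7/2
G(rrrrbb) = { -4, -7/2 | -3, -2, -1, 0 } so -13/4
G(rrrrbbb) = { -4, -7/2, -13/4 | -3, -2, -1, 0 } so -25/8
G(rrrrbbbb) = { -4, -7/2, -13/4, -25/8 | -3, -2, -1, 0 } so -49/16
G(rrrrbbbbb) = { -4, -7/2, -13/4, -25/8, -49/16 | -3, -2, -1, 0 } so -97/32
G(rrrrbbbbbr) = { -4, -7/2, -13/4, -25/8, -49/16 | -97/32, -3, -2, -1, 0 } so -195/64
G(rrrrbbbbbrr) = { -4, -7/2, -13/4, -25/8, -49/16 | -195/64, -97/32, -3, -2, -1, 0 } so -391/128
G(rrrrbbbbbrrr) = { -4, -7/2, -13/4, -25/8, -49/16 | -391/128, -195/64, -97/32, -3, -2, -1, 0 } so -783/256
G(rrrrbbbbbrrrr) = { -4, -7/2, -13/4, -25/8, -49/16 | -783/256, -391/128, -195/64, -97/32, -3, -2, -1, 0 } so -1567/512
G(rrrrbbbbbrrrrr) = { -4, -7/2, -13/4, -25/8, -49/16 | -1567/512, -783/256, -391/128, -195/64, -97/32, -3, -2, -1, 0 } so -3135/1024

-3135/1024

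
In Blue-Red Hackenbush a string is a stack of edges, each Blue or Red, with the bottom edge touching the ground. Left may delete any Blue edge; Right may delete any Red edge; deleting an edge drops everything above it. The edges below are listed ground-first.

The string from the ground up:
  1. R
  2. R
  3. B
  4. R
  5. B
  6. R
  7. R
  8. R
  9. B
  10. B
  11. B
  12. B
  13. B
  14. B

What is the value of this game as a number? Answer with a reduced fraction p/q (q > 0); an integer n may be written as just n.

-7041/4096

Prefix values for R R B R B R R R B B B B B B via {L|R} + simplicity:
1 of 14 · R · max L −∞ · min R 0 = -1
2 of 14 · RR · max L −∞ · min R -1 = -2
3 of 14 · RRB · max L -2 · min R -1 = -3/2
4 of 14 · RRBR · max L -2 · min R -3/2 = -7/4
5 of 14 · RRBRB · max L -7/4 · min R -3/2 = -13/8
6 of 14 · RRBRBR · max L -7/4 · min R -13/8 = -27/16
7 of 14 · RRBRBRR · max L -7/4 · min R -27/16 = -55/32
8 of 14 · RRBRBRRR · max L -7/4 · min R -55/32 = -111/64
9 of 14 · RRBRBRRRB · max L -111/64 · min R -55/32 = -221/128
10 of 14 · RRBRBRRRBB · max L -221/128 · min R -55/32 = -441/256
11 of 14 · RRBRBRRRBBB · max L -441/256 · min R -55/32 = -881/512
12 of 14 · RRBRBRRRBBBB · max L -881/512 · min R -55/32 = -1761/1024
13 of 14 · RRBRBRRRBBBBB · max L -1761/1024 · min R -55/32 = -3521/2048
14 of 14 · RRBRBRRRBBBBBB · max L -3521/2048 · min R -55/32 = -7041/4096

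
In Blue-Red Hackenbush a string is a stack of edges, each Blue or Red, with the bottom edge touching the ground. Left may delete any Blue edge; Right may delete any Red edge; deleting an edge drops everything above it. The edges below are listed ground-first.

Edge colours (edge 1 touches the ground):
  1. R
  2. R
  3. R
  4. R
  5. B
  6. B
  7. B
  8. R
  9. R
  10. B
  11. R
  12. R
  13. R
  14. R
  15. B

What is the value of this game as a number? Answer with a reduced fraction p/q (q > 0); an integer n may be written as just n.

edge 1 of 15 (R): {  | 0 } so -1
edge 2 of 15 (R): {  | -1, 0 } so -2
edge 3 of 15 (R): {  | -2, -1, 0 } so -3
edge 4 of 15 (R): {  | -3, -2, -1, 0 } so -4
edge 5 of 15 (B): { -4 | -3, -2, -1, 0 } so -7/2
edge 6 of 15 (B): { -4, -7/2 | -3, -2, -1, 0 } so -13/4
edge 7 of 15 (B): { -4, -7/2, -13/4 | -3, -2, -1, 0 } so -25/8
edge 8 of 15 (R): { -4, -7/2, -13/4 | -25/8, -3, -2, -1, 0 } so -51/16
edge 9 of 15 (R): { -4, -7/2, -13/4 | -51/16, -25/8, -3, -2, -1, 0 } so -103/32
edge 10 of 15 (B): { -4, -7/2, -13/4, -103/32 | -51/16, -25/8, -3, -2, -1, 0 } so -205/64
edge 11 of 15 (R): { -4, -7/2, -13/4, -103/32 | -205/64, -51/16, -25/8, -3, -2, -1, 0 } so -411/128
edge 12 of 15 (R): { -4, -7/2, -13/4, -103/32 | -411/128, -205/64, -51/16, -25/8, -3, -2, -1, 0 } so -823/256
edge 13 of 15 (R): { -4, -7/2, -13/4, -103/32 | -823/256, -411/128, -205/64, -51/16, -25/8, -3, -2, -1, 0 } so -1647/512
edge 14 of 15 (R): { -4, -7/2, -13/4, -103/32 | -1647/512, -823/256, -411/128, -205/64, -51/16, -25/8, -3, -2, -1, 0 } so -3295/1024
edge 15 of 15 (B): { -4, -7/2, -13/4, -103/32, -3295/1024 | -1647/512, -823/256, -411/128, -205/64, -51/16, -25/8, -3, -2, -1, 0 } so -6589/2048

-6589/2048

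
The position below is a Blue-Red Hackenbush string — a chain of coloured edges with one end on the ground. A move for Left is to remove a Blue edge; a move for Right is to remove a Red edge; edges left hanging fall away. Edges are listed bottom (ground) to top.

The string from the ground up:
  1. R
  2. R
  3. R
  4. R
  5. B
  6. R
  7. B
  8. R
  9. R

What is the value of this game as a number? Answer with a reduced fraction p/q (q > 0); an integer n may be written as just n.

Recurse on prefixes of the 9-edge string R R R R B R B R R:
1 of 9 · R · max L −∞ · min R 0 — -1
2 of 9 · RR · max L −∞ · min R -1 — -2
3 of 9 · RRR · max L −∞ · min R -2 — -3
4 of 9 · RRRR · max L −∞ · min R -3 — -4
5 of 9 · RRRRB · max L -4 · min R -3 — -7/2
6 of 9 · RRRRBR · max L -4 · min R -7/2 — -15/4
7 of 9 · RRRRBRB · max L -15/4 · min R -7/2 — -29/8
8 of 9 · RRRRBRBR · max L -15/4 · min R -29/8 — -59/16
9 of 9 · RRRRBRBRR · max L -15/4 · min R -59/16 — -119/32

-119/32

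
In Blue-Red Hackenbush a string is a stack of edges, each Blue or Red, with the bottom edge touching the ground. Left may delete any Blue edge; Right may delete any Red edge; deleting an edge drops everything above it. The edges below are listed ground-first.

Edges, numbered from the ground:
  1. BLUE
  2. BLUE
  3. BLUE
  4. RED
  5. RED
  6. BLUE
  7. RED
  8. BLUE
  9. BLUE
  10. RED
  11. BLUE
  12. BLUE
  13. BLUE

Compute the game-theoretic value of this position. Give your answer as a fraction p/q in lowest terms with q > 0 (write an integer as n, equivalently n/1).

2415/1024

1 of 13 · B · max L 0 · min R +∞ gives 1
2 of 13 · BB · max L 1 · min R +∞ gives 2
3 of 13 · BBB · max L 2 · min R +∞ gives 3
4 of 13 · BBBR · max L 2 · min R 3 gives 5/2
5 of 13 · BBBRR · max L 2 · min R 5/2 gives 9/4
6 of 13 · BBBRRB · max L 9/4 · min R 5/2 gives 19/8
7 of 13 · BBBRRBR · max L 9/4 · min R 19/8 gives 37/16
8 of 13 · BBBRRBRB · max L 37/16 · min R 19/8 gives 75/32
9 of 13 · BBBRRBRBB · max L 75/32 · min R 19/8 gives 151/64
10 of 13 · BBBRRBRBBR · max L 75/32 · min R 151/64 gives 301/128
11 of 13 · BBBRRBRBBRB · max L 301/128 · min R 151/64 gives 603/256
12 of 13 · BBBRRBRBBRBB · max L 603/256 · min R 151/64 gives 1207/512
13 of 13 · BBBRRBRBBRBBB · max L 1207/512 · min R 151/64 gives 2415/1024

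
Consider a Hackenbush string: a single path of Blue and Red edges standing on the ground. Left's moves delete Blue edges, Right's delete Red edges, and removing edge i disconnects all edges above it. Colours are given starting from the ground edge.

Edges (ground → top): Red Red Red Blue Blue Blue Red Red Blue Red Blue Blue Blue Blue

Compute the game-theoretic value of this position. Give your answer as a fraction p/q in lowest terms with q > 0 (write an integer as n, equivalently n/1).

Prefix values for Red Red Red Blue Blue Blue Red Red Blue Red Blue Blue Blue Blue via {L|R} + simplicity:
edge 1 of 14 (Red): { none | 0 } so -1
edge 2 of 14 (Red): { none | -1 0 } so -2
edge 3 of 14 (Red): { none | -2 -1 0 } so -3
edge 4 of 14 (Blue): { -3 | -2 -1 0 } so -5/2
edge 5 of 14 (Blue): { -3 -5/2 | -2 -1 0 } so -9/4
edge 6 of 14 (Blue): { -3 -5/2 -9/4 | -2 -1 0 } so -17/8
edge 7 of 14 (Red): { -3 -5/2 -9/4 | -17/8 -2 -1 0 } so -35/16
edge 8 of 14 (Red): { -3 -5/2 -9/4 | -35/16 -17/8 -2 -1 0 } so -71/32
edge 9 of 14 (Blue): { -3 -5/2 -9/4 -71/32 | -35/16 -17/8 -2 -1 0 } so -141/64
edge 10 of 14 (Red): { -3 -5/2 -9/4 -71/32 | -141/64 -35/16 -17/8 -2 -1 0 } so -283/128
edge 11 of 14 (Blue): { -3 -5/2 -9/4 -71/32 -283/128 | -141/64 -35/16 -17/8 -2 -1 0 } so -565/256
edge 12 of 14 (Blue): { -3 -5/2 -9/4 -71/32 -283/128 -565/256 | -141/64 -35/16 -17/8 -2 -1 0 } so -1129/512
edge 13 of 14 (Blue): { -3 -5/2 -9/4 -71/32 -283/128 -565/256 -1129/512 | -141/64 -35/16 -17/8 -2 -1 0 } so -2257/1024
edge 14 of 14 (Blue): { -3 -5/2 -9/4 -71/32 -283/128 -565/256 -1129/512 -2257/1024 | -141/64 -35/16 -17/8 -2 -1 0 } so -4513/2048

-4513/2048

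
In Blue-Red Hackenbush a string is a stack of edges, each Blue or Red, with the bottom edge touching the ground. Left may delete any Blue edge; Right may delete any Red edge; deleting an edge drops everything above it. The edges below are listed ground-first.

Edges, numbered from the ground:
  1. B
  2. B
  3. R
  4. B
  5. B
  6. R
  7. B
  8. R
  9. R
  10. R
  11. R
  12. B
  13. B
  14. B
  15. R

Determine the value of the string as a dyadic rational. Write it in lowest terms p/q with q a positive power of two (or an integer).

14877/8192

value(B) = { 0 | ∅ } → 1
value(BB) = { 0 1 | ∅ } → 2
value(BBR) = { 0 1 | 2 } → 3/2
value(BBRB) = { 0 1 3/2 | 2 } → 7/4
value(BBRBB) = { 0 1 3/2 7/4 | 2 } → 15/8
value(BBRBBR) = { 0 1 3/2 7/4 | 15/8 2 } → 29/16
value(BBRBBRB) = { 0 1 3/2 7/4 29/16 | 15/8 2 } → 59/32
value(BBRBBRBR) = { 0 1 3/2 7/4 29/16 | 59/32 15/8 2 } → 117/64
value(BBRBBRBRR) = { 0 1 3/2 7/4 29/16 | 117/64 59/32 15/8 2 } → 233/128
value(BBRBBRBRRR) = { 0 1 3/2 7/4 29/16 | 233/128 117/64 59/32 15/8 2 } → 465/256
value(BBRBBRBRRRR) = { 0 1 3/2 7/4 29/16 | 465/256 233/128 117/64 59/32 15/8 2 } → 929/512
value(BBRBBRBRRRRB) = { 0 1 3/2 7/4 29/16 929/512 | 465/256 233/128 117/64 59/32 15/8 2 } → 1859/1024
value(BBRBBRBRRRRBB) = { 0 1 3/2 7/4 29/16 929/512 1859/1024 | 465/256 233/128 117/64 59/32 15/8 2 } → 3719/2048
value(BBRBBRBRRRRBBB) = { 0 1 3/2 7/4 29/16 929/512 1859/1024 3719/2048 | 465/256 233/128 117/64 59/32 15/8 2 } → 7439/4096
value(BBRBBRBRRRRBBBR) = { 0 1 3/2 7/4 29/16 929/512 1859/1024 3719/2048 | 7439/4096 465/256 233/128 117/64 59/32 15/8 2 } → 14877/8192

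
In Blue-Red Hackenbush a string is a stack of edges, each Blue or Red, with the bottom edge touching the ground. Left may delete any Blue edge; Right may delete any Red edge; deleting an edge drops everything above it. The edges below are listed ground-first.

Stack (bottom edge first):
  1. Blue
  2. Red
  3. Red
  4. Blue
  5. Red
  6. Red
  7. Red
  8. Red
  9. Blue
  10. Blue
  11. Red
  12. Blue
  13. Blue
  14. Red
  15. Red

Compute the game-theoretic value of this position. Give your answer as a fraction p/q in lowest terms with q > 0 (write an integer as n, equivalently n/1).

Recurse on prefixes of the 15-edge string Blue Red Red Blue Red Red Red Red Blue Blue Red Blue Blue Red Red:
edge 1 of 15 (Blue): { 0 | none } gives 1
edge 2 of 15 (Red): { 0 | 1 } gives 1/2
edge 3 of 15 (Red): { 0 | 1/2, 1 } gives 1/4
edge 4 of 15 (Blue): { 0, 1/4 | 1/2, 1 } gives 3/8
edge 5 of 15 (Red): { 0, 1/4 | 3/8, 1/2, 1 } gives 5/16
edge 6 of 15 (Red): { 0, 1/4 | 5/16, 3/8, 1/2, 1 } gives 9/32
edge 7 of 15 (Red): { 0, 1/4 | 9/32, 5/16, 3/8, 1/2, 1 } gives 17/64
edge 8 of 15 (Red): { 0, 1/4 | 17/64, 9/32, 5/16, 3/8, 1/2, 1 } gives 33/128
edge 9 of 15 (Blue): { 0, 1/4, 33/128 | 17/64, 9/32, 5/16, 3/8, 1/2, 1 } gives 67/256
edge 10 of 15 (Blue): { 0, 1/4, 33/128, 67/256 | 17/64, 9/32, 5/16, 3/8, 1/2, 1 } gives 135/512
edge 11 of 15 (Red): { 0, 1/4, 33/128, 67/256 | 135/512, 17/64, 9/32, 5/16, 3/8, 1/2, 1 } gives 269/1024
edge 12 of 15 (Blue): { 0, 1/4, 33/128, 67/256, 269/1024 | 135/512, 17/64, 9/32, 5/16, 3/8, 1/2, 1 } gives 539/2048
edge 13 of 15 (Blue): { 0, 1/4, 33/128, 67/256, 269/1024, 539/2048 | 135/512, 17/64, 9/32, 5/16, 3/8, 1/2, 1 } gives 1079/4096
edge 14 of 15 (Red): { 0, 1/4, 33/128, 67/256, 269/1024, 539/2048 | 1079/4096, 135/512, 17/64, 9/32, 5/16, 3/8, 1/2, 1 } gives 2157/8192
edge 15 of 15 (Red): { 0, 1/4, 33/128, 67/256, 269/1024, 539/2048 | 2157/8192, 1079/4096, 135/512, 17/64, 9/32, 5/16, 3/8, 1/2, 1 } gives 4313/16384

4313/16384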